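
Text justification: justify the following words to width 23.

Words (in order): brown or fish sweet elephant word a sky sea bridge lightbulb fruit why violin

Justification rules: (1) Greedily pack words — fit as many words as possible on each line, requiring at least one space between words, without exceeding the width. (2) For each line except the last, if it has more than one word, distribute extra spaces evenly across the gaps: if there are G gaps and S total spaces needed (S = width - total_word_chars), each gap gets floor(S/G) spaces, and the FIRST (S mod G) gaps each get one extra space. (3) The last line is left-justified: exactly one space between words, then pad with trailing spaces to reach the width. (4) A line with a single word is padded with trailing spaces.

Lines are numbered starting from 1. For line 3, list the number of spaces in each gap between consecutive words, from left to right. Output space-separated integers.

Answer: 2 1

Derivation:
Line 1: ['brown', 'or', 'fish', 'sweet'] (min_width=19, slack=4)
Line 2: ['elephant', 'word', 'a', 'sky', 'sea'] (min_width=23, slack=0)
Line 3: ['bridge', 'lightbulb', 'fruit'] (min_width=22, slack=1)
Line 4: ['why', 'violin'] (min_width=10, slack=13)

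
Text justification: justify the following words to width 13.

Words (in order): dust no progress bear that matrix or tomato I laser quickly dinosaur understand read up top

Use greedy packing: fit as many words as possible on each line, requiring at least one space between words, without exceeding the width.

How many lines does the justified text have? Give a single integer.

Line 1: ['dust', 'no'] (min_width=7, slack=6)
Line 2: ['progress', 'bear'] (min_width=13, slack=0)
Line 3: ['that', 'matrix'] (min_width=11, slack=2)
Line 4: ['or', 'tomato', 'I'] (min_width=11, slack=2)
Line 5: ['laser', 'quickly'] (min_width=13, slack=0)
Line 6: ['dinosaur'] (min_width=8, slack=5)
Line 7: ['understand'] (min_width=10, slack=3)
Line 8: ['read', 'up', 'top'] (min_width=11, slack=2)
Total lines: 8

Answer: 8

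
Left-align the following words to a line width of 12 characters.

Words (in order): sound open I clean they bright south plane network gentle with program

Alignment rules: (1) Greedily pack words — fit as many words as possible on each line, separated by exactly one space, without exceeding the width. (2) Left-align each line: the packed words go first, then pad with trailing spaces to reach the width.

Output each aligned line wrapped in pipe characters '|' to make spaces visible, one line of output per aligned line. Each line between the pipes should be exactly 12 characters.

Line 1: ['sound', 'open', 'I'] (min_width=12, slack=0)
Line 2: ['clean', 'they'] (min_width=10, slack=2)
Line 3: ['bright', 'south'] (min_width=12, slack=0)
Line 4: ['plane'] (min_width=5, slack=7)
Line 5: ['network'] (min_width=7, slack=5)
Line 6: ['gentle', 'with'] (min_width=11, slack=1)
Line 7: ['program'] (min_width=7, slack=5)

Answer: |sound open I|
|clean they  |
|bright south|
|plane       |
|network     |
|gentle with |
|program     |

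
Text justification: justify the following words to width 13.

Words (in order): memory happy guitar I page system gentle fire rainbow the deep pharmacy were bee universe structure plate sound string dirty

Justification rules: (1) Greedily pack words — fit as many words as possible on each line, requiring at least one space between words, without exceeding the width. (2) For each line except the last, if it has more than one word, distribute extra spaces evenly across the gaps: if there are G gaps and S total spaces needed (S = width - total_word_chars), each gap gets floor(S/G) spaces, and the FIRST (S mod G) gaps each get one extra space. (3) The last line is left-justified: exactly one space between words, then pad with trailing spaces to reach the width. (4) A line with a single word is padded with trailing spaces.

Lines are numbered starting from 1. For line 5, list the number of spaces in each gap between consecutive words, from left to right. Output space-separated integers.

Answer: 6

Derivation:
Line 1: ['memory', 'happy'] (min_width=12, slack=1)
Line 2: ['guitar', 'I', 'page'] (min_width=13, slack=0)
Line 3: ['system', 'gentle'] (min_width=13, slack=0)
Line 4: ['fire', 'rainbow'] (min_width=12, slack=1)
Line 5: ['the', 'deep'] (min_width=8, slack=5)
Line 6: ['pharmacy', 'were'] (min_width=13, slack=0)
Line 7: ['bee', 'universe'] (min_width=12, slack=1)
Line 8: ['structure'] (min_width=9, slack=4)
Line 9: ['plate', 'sound'] (min_width=11, slack=2)
Line 10: ['string', 'dirty'] (min_width=12, slack=1)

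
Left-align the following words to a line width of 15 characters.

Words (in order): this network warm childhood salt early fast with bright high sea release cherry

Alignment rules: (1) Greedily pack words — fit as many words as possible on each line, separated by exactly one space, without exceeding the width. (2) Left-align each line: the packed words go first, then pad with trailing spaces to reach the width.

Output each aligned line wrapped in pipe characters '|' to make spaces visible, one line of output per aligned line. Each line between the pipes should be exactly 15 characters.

Answer: |this network   |
|warm childhood |
|salt early fast|
|with bright    |
|high sea       |
|release cherry |

Derivation:
Line 1: ['this', 'network'] (min_width=12, slack=3)
Line 2: ['warm', 'childhood'] (min_width=14, slack=1)
Line 3: ['salt', 'early', 'fast'] (min_width=15, slack=0)
Line 4: ['with', 'bright'] (min_width=11, slack=4)
Line 5: ['high', 'sea'] (min_width=8, slack=7)
Line 6: ['release', 'cherry'] (min_width=14, slack=1)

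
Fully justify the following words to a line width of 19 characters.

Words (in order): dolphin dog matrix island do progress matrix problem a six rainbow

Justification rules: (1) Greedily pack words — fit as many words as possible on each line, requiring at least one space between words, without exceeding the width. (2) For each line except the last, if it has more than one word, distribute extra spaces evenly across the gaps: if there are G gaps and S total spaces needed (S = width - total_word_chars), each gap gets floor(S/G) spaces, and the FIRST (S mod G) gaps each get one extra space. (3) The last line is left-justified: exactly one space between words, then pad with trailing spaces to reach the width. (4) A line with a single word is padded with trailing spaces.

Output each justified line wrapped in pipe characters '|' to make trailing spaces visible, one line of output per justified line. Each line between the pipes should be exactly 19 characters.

Answer: |dolphin  dog matrix|
|island  do progress|
|matrix   problem  a|
|six rainbow        |

Derivation:
Line 1: ['dolphin', 'dog', 'matrix'] (min_width=18, slack=1)
Line 2: ['island', 'do', 'progress'] (min_width=18, slack=1)
Line 3: ['matrix', 'problem', 'a'] (min_width=16, slack=3)
Line 4: ['six', 'rainbow'] (min_width=11, slack=8)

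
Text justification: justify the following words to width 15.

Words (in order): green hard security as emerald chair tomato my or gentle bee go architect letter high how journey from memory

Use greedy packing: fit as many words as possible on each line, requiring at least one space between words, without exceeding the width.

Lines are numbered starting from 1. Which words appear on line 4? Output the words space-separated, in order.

Line 1: ['green', 'hard'] (min_width=10, slack=5)
Line 2: ['security', 'as'] (min_width=11, slack=4)
Line 3: ['emerald', 'chair'] (min_width=13, slack=2)
Line 4: ['tomato', 'my', 'or'] (min_width=12, slack=3)
Line 5: ['gentle', 'bee', 'go'] (min_width=13, slack=2)
Line 6: ['architect'] (min_width=9, slack=6)
Line 7: ['letter', 'high', 'how'] (min_width=15, slack=0)
Line 8: ['journey', 'from'] (min_width=12, slack=3)
Line 9: ['memory'] (min_width=6, slack=9)

Answer: tomato my or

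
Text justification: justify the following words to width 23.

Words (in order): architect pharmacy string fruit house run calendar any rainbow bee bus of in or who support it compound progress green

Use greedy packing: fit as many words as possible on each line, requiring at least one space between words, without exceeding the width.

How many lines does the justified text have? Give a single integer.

Line 1: ['architect', 'pharmacy'] (min_width=18, slack=5)
Line 2: ['string', 'fruit', 'house', 'run'] (min_width=22, slack=1)
Line 3: ['calendar', 'any', 'rainbow'] (min_width=20, slack=3)
Line 4: ['bee', 'bus', 'of', 'in', 'or', 'who'] (min_width=20, slack=3)
Line 5: ['support', 'it', 'compound'] (min_width=19, slack=4)
Line 6: ['progress', 'green'] (min_width=14, slack=9)
Total lines: 6

Answer: 6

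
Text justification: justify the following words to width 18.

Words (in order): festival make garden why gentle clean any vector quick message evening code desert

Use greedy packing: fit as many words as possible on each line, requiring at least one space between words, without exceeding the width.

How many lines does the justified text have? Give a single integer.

Answer: 6

Derivation:
Line 1: ['festival', 'make'] (min_width=13, slack=5)
Line 2: ['garden', 'why', 'gentle'] (min_width=17, slack=1)
Line 3: ['clean', 'any', 'vector'] (min_width=16, slack=2)
Line 4: ['quick', 'message'] (min_width=13, slack=5)
Line 5: ['evening', 'code'] (min_width=12, slack=6)
Line 6: ['desert'] (min_width=6, slack=12)
Total lines: 6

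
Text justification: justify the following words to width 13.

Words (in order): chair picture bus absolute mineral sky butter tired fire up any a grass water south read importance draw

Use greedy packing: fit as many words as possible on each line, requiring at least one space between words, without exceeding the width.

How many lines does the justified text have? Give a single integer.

Line 1: ['chair', 'picture'] (min_width=13, slack=0)
Line 2: ['bus', 'absolute'] (min_width=12, slack=1)
Line 3: ['mineral', 'sky'] (min_width=11, slack=2)
Line 4: ['butter', 'tired'] (min_width=12, slack=1)
Line 5: ['fire', 'up', 'any', 'a'] (min_width=13, slack=0)
Line 6: ['grass', 'water'] (min_width=11, slack=2)
Line 7: ['south', 'read'] (min_width=10, slack=3)
Line 8: ['importance'] (min_width=10, slack=3)
Line 9: ['draw'] (min_width=4, slack=9)
Total lines: 9

Answer: 9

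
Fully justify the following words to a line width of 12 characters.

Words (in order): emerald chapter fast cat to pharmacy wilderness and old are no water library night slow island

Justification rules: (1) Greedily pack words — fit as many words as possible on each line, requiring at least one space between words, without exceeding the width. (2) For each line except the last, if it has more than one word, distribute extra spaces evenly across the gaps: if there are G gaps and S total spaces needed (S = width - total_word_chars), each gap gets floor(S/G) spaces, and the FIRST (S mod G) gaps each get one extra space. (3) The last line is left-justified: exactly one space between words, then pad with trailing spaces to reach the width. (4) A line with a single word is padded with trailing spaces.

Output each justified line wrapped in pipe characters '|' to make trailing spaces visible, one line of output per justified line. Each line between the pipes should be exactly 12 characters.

Answer: |emerald     |
|chapter fast|
|cat       to|
|pharmacy    |
|wilderness  |
|and  old are|
|no     water|
|library     |
|night   slow|
|island      |

Derivation:
Line 1: ['emerald'] (min_width=7, slack=5)
Line 2: ['chapter', 'fast'] (min_width=12, slack=0)
Line 3: ['cat', 'to'] (min_width=6, slack=6)
Line 4: ['pharmacy'] (min_width=8, slack=4)
Line 5: ['wilderness'] (min_width=10, slack=2)
Line 6: ['and', 'old', 'are'] (min_width=11, slack=1)
Line 7: ['no', 'water'] (min_width=8, slack=4)
Line 8: ['library'] (min_width=7, slack=5)
Line 9: ['night', 'slow'] (min_width=10, slack=2)
Line 10: ['island'] (min_width=6, slack=6)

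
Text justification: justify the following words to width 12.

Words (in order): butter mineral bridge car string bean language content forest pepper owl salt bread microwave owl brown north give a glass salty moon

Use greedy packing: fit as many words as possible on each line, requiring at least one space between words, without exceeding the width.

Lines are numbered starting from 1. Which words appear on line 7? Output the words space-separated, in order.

Line 1: ['butter'] (min_width=6, slack=6)
Line 2: ['mineral'] (min_width=7, slack=5)
Line 3: ['bridge', 'car'] (min_width=10, slack=2)
Line 4: ['string', 'bean'] (min_width=11, slack=1)
Line 5: ['language'] (min_width=8, slack=4)
Line 6: ['content'] (min_width=7, slack=5)
Line 7: ['forest'] (min_width=6, slack=6)
Line 8: ['pepper', 'owl'] (min_width=10, slack=2)
Line 9: ['salt', 'bread'] (min_width=10, slack=2)
Line 10: ['microwave'] (min_width=9, slack=3)
Line 11: ['owl', 'brown'] (min_width=9, slack=3)
Line 12: ['north', 'give', 'a'] (min_width=12, slack=0)
Line 13: ['glass', 'salty'] (min_width=11, slack=1)
Line 14: ['moon'] (min_width=4, slack=8)

Answer: forest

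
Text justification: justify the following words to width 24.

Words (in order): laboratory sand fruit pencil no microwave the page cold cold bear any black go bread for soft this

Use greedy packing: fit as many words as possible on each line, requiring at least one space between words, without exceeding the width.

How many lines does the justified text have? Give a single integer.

Line 1: ['laboratory', 'sand', 'fruit'] (min_width=21, slack=3)
Line 2: ['pencil', 'no', 'microwave', 'the'] (min_width=23, slack=1)
Line 3: ['page', 'cold', 'cold', 'bear', 'any'] (min_width=23, slack=1)
Line 4: ['black', 'go', 'bread', 'for', 'soft'] (min_width=23, slack=1)
Line 5: ['this'] (min_width=4, slack=20)
Total lines: 5

Answer: 5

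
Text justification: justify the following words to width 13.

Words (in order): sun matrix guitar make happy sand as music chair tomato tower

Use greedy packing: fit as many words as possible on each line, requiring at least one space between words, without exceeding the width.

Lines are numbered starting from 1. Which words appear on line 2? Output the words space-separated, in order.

Answer: guitar make

Derivation:
Line 1: ['sun', 'matrix'] (min_width=10, slack=3)
Line 2: ['guitar', 'make'] (min_width=11, slack=2)
Line 3: ['happy', 'sand', 'as'] (min_width=13, slack=0)
Line 4: ['music', 'chair'] (min_width=11, slack=2)
Line 5: ['tomato', 'tower'] (min_width=12, slack=1)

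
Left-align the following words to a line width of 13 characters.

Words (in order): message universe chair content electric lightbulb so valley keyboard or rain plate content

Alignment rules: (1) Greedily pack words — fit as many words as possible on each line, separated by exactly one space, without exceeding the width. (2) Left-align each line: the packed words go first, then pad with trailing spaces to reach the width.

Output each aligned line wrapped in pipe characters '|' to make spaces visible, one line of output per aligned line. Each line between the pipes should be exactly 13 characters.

Answer: |message      |
|universe     |
|chair content|
|electric     |
|lightbulb so |
|valley       |
|keyboard or  |
|rain plate   |
|content      |

Derivation:
Line 1: ['message'] (min_width=7, slack=6)
Line 2: ['universe'] (min_width=8, slack=5)
Line 3: ['chair', 'content'] (min_width=13, slack=0)
Line 4: ['electric'] (min_width=8, slack=5)
Line 5: ['lightbulb', 'so'] (min_width=12, slack=1)
Line 6: ['valley'] (min_width=6, slack=7)
Line 7: ['keyboard', 'or'] (min_width=11, slack=2)
Line 8: ['rain', 'plate'] (min_width=10, slack=3)
Line 9: ['content'] (min_width=7, slack=6)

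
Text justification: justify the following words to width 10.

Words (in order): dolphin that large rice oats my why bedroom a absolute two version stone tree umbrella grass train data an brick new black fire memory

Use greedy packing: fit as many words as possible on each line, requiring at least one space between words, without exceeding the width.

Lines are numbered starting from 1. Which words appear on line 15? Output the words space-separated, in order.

Answer: fire

Derivation:
Line 1: ['dolphin'] (min_width=7, slack=3)
Line 2: ['that', 'large'] (min_width=10, slack=0)
Line 3: ['rice', 'oats'] (min_width=9, slack=1)
Line 4: ['my', 'why'] (min_width=6, slack=4)
Line 5: ['bedroom', 'a'] (min_width=9, slack=1)
Line 6: ['absolute'] (min_width=8, slack=2)
Line 7: ['two'] (min_width=3, slack=7)
Line 8: ['version'] (min_width=7, slack=3)
Line 9: ['stone', 'tree'] (min_width=10, slack=0)
Line 10: ['umbrella'] (min_width=8, slack=2)
Line 11: ['grass'] (min_width=5, slack=5)
Line 12: ['train', 'data'] (min_width=10, slack=0)
Line 13: ['an', 'brick'] (min_width=8, slack=2)
Line 14: ['new', 'black'] (min_width=9, slack=1)
Line 15: ['fire'] (min_width=4, slack=6)
Line 16: ['memory'] (min_width=6, slack=4)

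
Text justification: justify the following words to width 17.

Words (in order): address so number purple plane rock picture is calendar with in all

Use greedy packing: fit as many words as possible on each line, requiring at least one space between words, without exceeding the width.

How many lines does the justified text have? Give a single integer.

Line 1: ['address', 'so', 'number'] (min_width=17, slack=0)
Line 2: ['purple', 'plane', 'rock'] (min_width=17, slack=0)
Line 3: ['picture', 'is'] (min_width=10, slack=7)
Line 4: ['calendar', 'with', 'in'] (min_width=16, slack=1)
Line 5: ['all'] (min_width=3, slack=14)
Total lines: 5

Answer: 5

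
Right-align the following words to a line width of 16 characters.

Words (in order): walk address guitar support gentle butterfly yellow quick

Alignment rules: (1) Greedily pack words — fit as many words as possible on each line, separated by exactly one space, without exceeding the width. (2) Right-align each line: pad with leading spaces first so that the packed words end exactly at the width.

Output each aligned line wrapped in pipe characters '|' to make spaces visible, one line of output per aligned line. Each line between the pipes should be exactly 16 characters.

Line 1: ['walk', 'address'] (min_width=12, slack=4)
Line 2: ['guitar', 'support'] (min_width=14, slack=2)
Line 3: ['gentle', 'butterfly'] (min_width=16, slack=0)
Line 4: ['yellow', 'quick'] (min_width=12, slack=4)

Answer: |    walk address|
|  guitar support|
|gentle butterfly|
|    yellow quick|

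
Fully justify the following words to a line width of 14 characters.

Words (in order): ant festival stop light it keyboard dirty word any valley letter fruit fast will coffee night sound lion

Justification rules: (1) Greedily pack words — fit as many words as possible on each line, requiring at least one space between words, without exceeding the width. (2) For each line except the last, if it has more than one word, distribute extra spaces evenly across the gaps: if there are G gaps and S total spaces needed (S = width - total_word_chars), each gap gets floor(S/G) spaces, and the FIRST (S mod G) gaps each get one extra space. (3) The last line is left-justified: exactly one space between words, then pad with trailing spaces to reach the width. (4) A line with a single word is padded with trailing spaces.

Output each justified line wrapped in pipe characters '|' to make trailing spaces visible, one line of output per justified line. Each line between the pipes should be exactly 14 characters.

Line 1: ['ant', 'festival'] (min_width=12, slack=2)
Line 2: ['stop', 'light', 'it'] (min_width=13, slack=1)
Line 3: ['keyboard', 'dirty'] (min_width=14, slack=0)
Line 4: ['word', 'any'] (min_width=8, slack=6)
Line 5: ['valley', 'letter'] (min_width=13, slack=1)
Line 6: ['fruit', 'fast'] (min_width=10, slack=4)
Line 7: ['will', 'coffee'] (min_width=11, slack=3)
Line 8: ['night', 'sound'] (min_width=11, slack=3)
Line 9: ['lion'] (min_width=4, slack=10)

Answer: |ant   festival|
|stop  light it|
|keyboard dirty|
|word       any|
|valley  letter|
|fruit     fast|
|will    coffee|
|night    sound|
|lion          |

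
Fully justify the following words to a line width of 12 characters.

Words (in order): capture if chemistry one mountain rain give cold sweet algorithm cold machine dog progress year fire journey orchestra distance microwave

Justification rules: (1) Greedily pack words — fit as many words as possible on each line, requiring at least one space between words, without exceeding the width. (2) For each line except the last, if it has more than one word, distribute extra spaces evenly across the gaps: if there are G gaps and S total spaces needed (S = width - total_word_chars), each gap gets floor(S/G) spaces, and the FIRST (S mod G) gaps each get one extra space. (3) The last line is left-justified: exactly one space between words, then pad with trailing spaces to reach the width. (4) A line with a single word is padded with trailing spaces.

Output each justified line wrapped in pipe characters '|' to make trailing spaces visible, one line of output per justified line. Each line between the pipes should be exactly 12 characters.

Line 1: ['capture', 'if'] (min_width=10, slack=2)
Line 2: ['chemistry'] (min_width=9, slack=3)
Line 3: ['one', 'mountain'] (min_width=12, slack=0)
Line 4: ['rain', 'give'] (min_width=9, slack=3)
Line 5: ['cold', 'sweet'] (min_width=10, slack=2)
Line 6: ['algorithm'] (min_width=9, slack=3)
Line 7: ['cold', 'machine'] (min_width=12, slack=0)
Line 8: ['dog', 'progress'] (min_width=12, slack=0)
Line 9: ['year', 'fire'] (min_width=9, slack=3)
Line 10: ['journey'] (min_width=7, slack=5)
Line 11: ['orchestra'] (min_width=9, slack=3)
Line 12: ['distance'] (min_width=8, slack=4)
Line 13: ['microwave'] (min_width=9, slack=3)

Answer: |capture   if|
|chemistry   |
|one mountain|
|rain    give|
|cold   sweet|
|algorithm   |
|cold machine|
|dog progress|
|year    fire|
|journey     |
|orchestra   |
|distance    |
|microwave   |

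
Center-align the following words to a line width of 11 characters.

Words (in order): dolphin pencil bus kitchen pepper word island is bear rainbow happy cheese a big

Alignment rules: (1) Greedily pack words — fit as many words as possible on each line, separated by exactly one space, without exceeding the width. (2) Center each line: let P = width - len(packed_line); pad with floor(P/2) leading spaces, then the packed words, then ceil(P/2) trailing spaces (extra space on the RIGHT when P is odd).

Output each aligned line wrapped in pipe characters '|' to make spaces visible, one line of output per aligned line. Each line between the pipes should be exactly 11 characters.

Answer: |  dolphin  |
|pencil bus |
|  kitchen  |
|pepper word|
| island is |
|   bear    |
|  rainbow  |
|   happy   |
| cheese a  |
|    big    |

Derivation:
Line 1: ['dolphin'] (min_width=7, slack=4)
Line 2: ['pencil', 'bus'] (min_width=10, slack=1)
Line 3: ['kitchen'] (min_width=7, slack=4)
Line 4: ['pepper', 'word'] (min_width=11, slack=0)
Line 5: ['island', 'is'] (min_width=9, slack=2)
Line 6: ['bear'] (min_width=4, slack=7)
Line 7: ['rainbow'] (min_width=7, slack=4)
Line 8: ['happy'] (min_width=5, slack=6)
Line 9: ['cheese', 'a'] (min_width=8, slack=3)
Line 10: ['big'] (min_width=3, slack=8)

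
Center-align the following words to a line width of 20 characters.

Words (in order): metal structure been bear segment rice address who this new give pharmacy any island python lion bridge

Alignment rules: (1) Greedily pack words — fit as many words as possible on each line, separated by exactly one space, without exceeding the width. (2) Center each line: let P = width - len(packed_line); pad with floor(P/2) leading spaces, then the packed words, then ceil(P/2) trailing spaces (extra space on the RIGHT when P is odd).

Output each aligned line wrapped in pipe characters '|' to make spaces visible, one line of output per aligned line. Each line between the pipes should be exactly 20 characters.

Answer: |metal structure been|
| bear segment rice  |
|address who this new|
| give pharmacy any  |
| island python lion |
|       bridge       |

Derivation:
Line 1: ['metal', 'structure', 'been'] (min_width=20, slack=0)
Line 2: ['bear', 'segment', 'rice'] (min_width=17, slack=3)
Line 3: ['address', 'who', 'this', 'new'] (min_width=20, slack=0)
Line 4: ['give', 'pharmacy', 'any'] (min_width=17, slack=3)
Line 5: ['island', 'python', 'lion'] (min_width=18, slack=2)
Line 6: ['bridge'] (min_width=6, slack=14)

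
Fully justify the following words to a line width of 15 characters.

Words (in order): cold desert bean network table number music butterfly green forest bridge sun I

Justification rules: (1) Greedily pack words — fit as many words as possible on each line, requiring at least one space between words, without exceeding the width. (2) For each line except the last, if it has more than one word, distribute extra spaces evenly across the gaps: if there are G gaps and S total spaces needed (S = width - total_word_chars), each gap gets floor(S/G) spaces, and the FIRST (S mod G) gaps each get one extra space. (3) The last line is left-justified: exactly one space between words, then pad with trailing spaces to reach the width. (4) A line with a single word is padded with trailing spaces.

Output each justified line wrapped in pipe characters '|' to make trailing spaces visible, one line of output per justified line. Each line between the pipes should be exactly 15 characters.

Line 1: ['cold', 'desert'] (min_width=11, slack=4)
Line 2: ['bean', 'network'] (min_width=12, slack=3)
Line 3: ['table', 'number'] (min_width=12, slack=3)
Line 4: ['music', 'butterfly'] (min_width=15, slack=0)
Line 5: ['green', 'forest'] (min_width=12, slack=3)
Line 6: ['bridge', 'sun', 'I'] (min_width=12, slack=3)

Answer: |cold     desert|
|bean    network|
|table    number|
|music butterfly|
|green    forest|
|bridge sun I   |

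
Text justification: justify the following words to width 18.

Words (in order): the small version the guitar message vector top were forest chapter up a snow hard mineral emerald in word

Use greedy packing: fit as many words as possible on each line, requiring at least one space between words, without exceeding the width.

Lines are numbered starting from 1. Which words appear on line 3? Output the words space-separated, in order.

Answer: vector top were

Derivation:
Line 1: ['the', 'small', 'version'] (min_width=17, slack=1)
Line 2: ['the', 'guitar', 'message'] (min_width=18, slack=0)
Line 3: ['vector', 'top', 'were'] (min_width=15, slack=3)
Line 4: ['forest', 'chapter', 'up'] (min_width=17, slack=1)
Line 5: ['a', 'snow', 'hard'] (min_width=11, slack=7)
Line 6: ['mineral', 'emerald', 'in'] (min_width=18, slack=0)
Line 7: ['word'] (min_width=4, slack=14)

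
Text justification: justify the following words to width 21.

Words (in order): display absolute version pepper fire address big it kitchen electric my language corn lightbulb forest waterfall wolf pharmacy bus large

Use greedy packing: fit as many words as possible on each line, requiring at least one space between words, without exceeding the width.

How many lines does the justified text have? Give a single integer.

Answer: 8

Derivation:
Line 1: ['display', 'absolute'] (min_width=16, slack=5)
Line 2: ['version', 'pepper', 'fire'] (min_width=19, slack=2)
Line 3: ['address', 'big', 'it'] (min_width=14, slack=7)
Line 4: ['kitchen', 'electric', 'my'] (min_width=19, slack=2)
Line 5: ['language', 'corn'] (min_width=13, slack=8)
Line 6: ['lightbulb', 'forest'] (min_width=16, slack=5)
Line 7: ['waterfall', 'wolf'] (min_width=14, slack=7)
Line 8: ['pharmacy', 'bus', 'large'] (min_width=18, slack=3)
Total lines: 8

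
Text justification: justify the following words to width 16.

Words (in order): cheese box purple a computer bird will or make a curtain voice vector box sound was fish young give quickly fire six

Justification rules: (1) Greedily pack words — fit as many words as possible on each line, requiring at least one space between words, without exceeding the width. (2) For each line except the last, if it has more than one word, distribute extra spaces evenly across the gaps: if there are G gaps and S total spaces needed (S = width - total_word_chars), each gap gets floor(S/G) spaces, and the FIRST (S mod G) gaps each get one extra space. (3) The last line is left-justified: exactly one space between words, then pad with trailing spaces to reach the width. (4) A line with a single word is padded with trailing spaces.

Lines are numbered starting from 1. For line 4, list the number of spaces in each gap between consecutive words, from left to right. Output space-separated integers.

Answer: 2 2 1

Derivation:
Line 1: ['cheese', 'box'] (min_width=10, slack=6)
Line 2: ['purple', 'a'] (min_width=8, slack=8)
Line 3: ['computer', 'bird'] (min_width=13, slack=3)
Line 4: ['will', 'or', 'make', 'a'] (min_width=14, slack=2)
Line 5: ['curtain', 'voice'] (min_width=13, slack=3)
Line 6: ['vector', 'box', 'sound'] (min_width=16, slack=0)
Line 7: ['was', 'fish', 'young'] (min_width=14, slack=2)
Line 8: ['give', 'quickly'] (min_width=12, slack=4)
Line 9: ['fire', 'six'] (min_width=8, slack=8)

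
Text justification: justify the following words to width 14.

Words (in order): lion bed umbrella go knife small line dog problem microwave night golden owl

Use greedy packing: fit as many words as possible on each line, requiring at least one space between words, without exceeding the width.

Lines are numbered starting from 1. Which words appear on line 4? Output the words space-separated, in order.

Answer: line dog

Derivation:
Line 1: ['lion', 'bed'] (min_width=8, slack=6)
Line 2: ['umbrella', 'go'] (min_width=11, slack=3)
Line 3: ['knife', 'small'] (min_width=11, slack=3)
Line 4: ['line', 'dog'] (min_width=8, slack=6)
Line 5: ['problem'] (min_width=7, slack=7)
Line 6: ['microwave'] (min_width=9, slack=5)
Line 7: ['night', 'golden'] (min_width=12, slack=2)
Line 8: ['owl'] (min_width=3, slack=11)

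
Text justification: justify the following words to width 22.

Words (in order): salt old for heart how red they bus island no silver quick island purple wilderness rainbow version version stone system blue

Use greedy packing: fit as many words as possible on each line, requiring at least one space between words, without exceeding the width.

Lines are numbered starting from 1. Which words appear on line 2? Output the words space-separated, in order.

Answer: red they bus island no

Derivation:
Line 1: ['salt', 'old', 'for', 'heart', 'how'] (min_width=22, slack=0)
Line 2: ['red', 'they', 'bus', 'island', 'no'] (min_width=22, slack=0)
Line 3: ['silver', 'quick', 'island'] (min_width=19, slack=3)
Line 4: ['purple', 'wilderness'] (min_width=17, slack=5)
Line 5: ['rainbow', 'version'] (min_width=15, slack=7)
Line 6: ['version', 'stone', 'system'] (min_width=20, slack=2)
Line 7: ['blue'] (min_width=4, slack=18)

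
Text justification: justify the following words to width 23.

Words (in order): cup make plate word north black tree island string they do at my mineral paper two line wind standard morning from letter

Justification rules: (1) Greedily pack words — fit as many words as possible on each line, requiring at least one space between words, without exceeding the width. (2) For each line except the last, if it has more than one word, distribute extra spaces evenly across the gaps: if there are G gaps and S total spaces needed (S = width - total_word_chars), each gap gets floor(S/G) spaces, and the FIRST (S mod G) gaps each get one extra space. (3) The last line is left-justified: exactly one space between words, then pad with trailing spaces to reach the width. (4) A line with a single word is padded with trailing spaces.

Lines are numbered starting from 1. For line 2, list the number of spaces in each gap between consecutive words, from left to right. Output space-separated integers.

Answer: 1 1 1

Derivation:
Line 1: ['cup', 'make', 'plate', 'word'] (min_width=19, slack=4)
Line 2: ['north', 'black', 'tree', 'island'] (min_width=23, slack=0)
Line 3: ['string', 'they', 'do', 'at', 'my'] (min_width=20, slack=3)
Line 4: ['mineral', 'paper', 'two', 'line'] (min_width=22, slack=1)
Line 5: ['wind', 'standard', 'morning'] (min_width=21, slack=2)
Line 6: ['from', 'letter'] (min_width=11, slack=12)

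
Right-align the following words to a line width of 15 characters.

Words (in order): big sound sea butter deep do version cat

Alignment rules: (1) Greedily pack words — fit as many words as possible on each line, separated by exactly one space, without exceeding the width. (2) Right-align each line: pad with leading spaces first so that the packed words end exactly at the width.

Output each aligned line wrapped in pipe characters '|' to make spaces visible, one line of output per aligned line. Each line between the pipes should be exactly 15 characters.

Answer: |  big sound sea|
| butter deep do|
|    version cat|

Derivation:
Line 1: ['big', 'sound', 'sea'] (min_width=13, slack=2)
Line 2: ['butter', 'deep', 'do'] (min_width=14, slack=1)
Line 3: ['version', 'cat'] (min_width=11, slack=4)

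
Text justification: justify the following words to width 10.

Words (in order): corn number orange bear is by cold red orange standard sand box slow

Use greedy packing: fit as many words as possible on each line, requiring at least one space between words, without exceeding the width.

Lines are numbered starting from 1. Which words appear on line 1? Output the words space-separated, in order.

Answer: corn

Derivation:
Line 1: ['corn'] (min_width=4, slack=6)
Line 2: ['number'] (min_width=6, slack=4)
Line 3: ['orange'] (min_width=6, slack=4)
Line 4: ['bear', 'is', 'by'] (min_width=10, slack=0)
Line 5: ['cold', 'red'] (min_width=8, slack=2)
Line 6: ['orange'] (min_width=6, slack=4)
Line 7: ['standard'] (min_width=8, slack=2)
Line 8: ['sand', 'box'] (min_width=8, slack=2)
Line 9: ['slow'] (min_width=4, slack=6)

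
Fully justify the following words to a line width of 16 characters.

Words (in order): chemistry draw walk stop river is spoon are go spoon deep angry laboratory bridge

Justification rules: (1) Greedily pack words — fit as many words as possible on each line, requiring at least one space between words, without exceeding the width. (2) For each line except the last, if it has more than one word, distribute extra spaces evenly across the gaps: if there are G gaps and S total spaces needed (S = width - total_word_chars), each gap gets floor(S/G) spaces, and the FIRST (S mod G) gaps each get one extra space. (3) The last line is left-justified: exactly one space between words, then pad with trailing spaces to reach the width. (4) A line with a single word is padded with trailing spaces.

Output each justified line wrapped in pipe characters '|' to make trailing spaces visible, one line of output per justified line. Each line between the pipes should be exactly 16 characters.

Answer: |chemistry   draw|
|walk  stop river|
|is  spoon are go|
|spoon deep angry|
|laboratory      |
|bridge          |

Derivation:
Line 1: ['chemistry', 'draw'] (min_width=14, slack=2)
Line 2: ['walk', 'stop', 'river'] (min_width=15, slack=1)
Line 3: ['is', 'spoon', 'are', 'go'] (min_width=15, slack=1)
Line 4: ['spoon', 'deep', 'angry'] (min_width=16, slack=0)
Line 5: ['laboratory'] (min_width=10, slack=6)
Line 6: ['bridge'] (min_width=6, slack=10)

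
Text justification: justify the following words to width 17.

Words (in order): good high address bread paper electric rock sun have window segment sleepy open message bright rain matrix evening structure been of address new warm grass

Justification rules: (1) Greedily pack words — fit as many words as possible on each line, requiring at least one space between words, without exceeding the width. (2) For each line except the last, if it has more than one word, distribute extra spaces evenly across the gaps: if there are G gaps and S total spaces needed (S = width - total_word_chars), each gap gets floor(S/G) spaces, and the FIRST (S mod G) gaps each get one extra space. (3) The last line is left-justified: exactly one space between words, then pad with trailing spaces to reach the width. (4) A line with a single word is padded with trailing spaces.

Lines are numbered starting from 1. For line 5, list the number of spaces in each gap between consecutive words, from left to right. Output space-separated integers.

Line 1: ['good', 'high', 'address'] (min_width=17, slack=0)
Line 2: ['bread', 'paper'] (min_width=11, slack=6)
Line 3: ['electric', 'rock', 'sun'] (min_width=17, slack=0)
Line 4: ['have', 'window'] (min_width=11, slack=6)
Line 5: ['segment', 'sleepy'] (min_width=14, slack=3)
Line 6: ['open', 'message'] (min_width=12, slack=5)
Line 7: ['bright', 'rain'] (min_width=11, slack=6)
Line 8: ['matrix', 'evening'] (min_width=14, slack=3)
Line 9: ['structure', 'been', 'of'] (min_width=17, slack=0)
Line 10: ['address', 'new', 'warm'] (min_width=16, slack=1)
Line 11: ['grass'] (min_width=5, slack=12)

Answer: 4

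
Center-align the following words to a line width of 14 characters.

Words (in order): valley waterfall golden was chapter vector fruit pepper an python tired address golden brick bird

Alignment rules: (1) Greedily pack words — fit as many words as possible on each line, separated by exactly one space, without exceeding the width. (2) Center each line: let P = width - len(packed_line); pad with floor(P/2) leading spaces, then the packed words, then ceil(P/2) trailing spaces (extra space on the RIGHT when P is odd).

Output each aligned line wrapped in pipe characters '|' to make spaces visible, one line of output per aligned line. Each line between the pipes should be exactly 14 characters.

Answer: |    valley    |
|  waterfall   |
|  golden was  |
|chapter vector|
| fruit pepper |
|  an python   |
|tired address |
| golden brick |
|     bird     |

Derivation:
Line 1: ['valley'] (min_width=6, slack=8)
Line 2: ['waterfall'] (min_width=9, slack=5)
Line 3: ['golden', 'was'] (min_width=10, slack=4)
Line 4: ['chapter', 'vector'] (min_width=14, slack=0)
Line 5: ['fruit', 'pepper'] (min_width=12, slack=2)
Line 6: ['an', 'python'] (min_width=9, slack=5)
Line 7: ['tired', 'address'] (min_width=13, slack=1)
Line 8: ['golden', 'brick'] (min_width=12, slack=2)
Line 9: ['bird'] (min_width=4, slack=10)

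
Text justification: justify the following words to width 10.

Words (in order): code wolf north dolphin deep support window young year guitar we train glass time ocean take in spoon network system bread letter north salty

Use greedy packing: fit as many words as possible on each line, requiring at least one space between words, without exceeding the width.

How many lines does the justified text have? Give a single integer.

Answer: 18

Derivation:
Line 1: ['code', 'wolf'] (min_width=9, slack=1)
Line 2: ['north'] (min_width=5, slack=5)
Line 3: ['dolphin'] (min_width=7, slack=3)
Line 4: ['deep'] (min_width=4, slack=6)
Line 5: ['support'] (min_width=7, slack=3)
Line 6: ['window'] (min_width=6, slack=4)
Line 7: ['young', 'year'] (min_width=10, slack=0)
Line 8: ['guitar', 'we'] (min_width=9, slack=1)
Line 9: ['train'] (min_width=5, slack=5)
Line 10: ['glass', 'time'] (min_width=10, slack=0)
Line 11: ['ocean', 'take'] (min_width=10, slack=0)
Line 12: ['in', 'spoon'] (min_width=8, slack=2)
Line 13: ['network'] (min_width=7, slack=3)
Line 14: ['system'] (min_width=6, slack=4)
Line 15: ['bread'] (min_width=5, slack=5)
Line 16: ['letter'] (min_width=6, slack=4)
Line 17: ['north'] (min_width=5, slack=5)
Line 18: ['salty'] (min_width=5, slack=5)
Total lines: 18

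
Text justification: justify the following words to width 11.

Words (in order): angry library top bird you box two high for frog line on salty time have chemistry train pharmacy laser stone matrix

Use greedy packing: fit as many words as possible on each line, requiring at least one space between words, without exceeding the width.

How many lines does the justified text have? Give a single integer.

Line 1: ['angry'] (min_width=5, slack=6)
Line 2: ['library', 'top'] (min_width=11, slack=0)
Line 3: ['bird', 'you'] (min_width=8, slack=3)
Line 4: ['box', 'two'] (min_width=7, slack=4)
Line 5: ['high', 'for'] (min_width=8, slack=3)
Line 6: ['frog', 'line'] (min_width=9, slack=2)
Line 7: ['on', 'salty'] (min_width=8, slack=3)
Line 8: ['time', 'have'] (min_width=9, slack=2)
Line 9: ['chemistry'] (min_width=9, slack=2)
Line 10: ['train'] (min_width=5, slack=6)
Line 11: ['pharmacy'] (min_width=8, slack=3)
Line 12: ['laser', 'stone'] (min_width=11, slack=0)
Line 13: ['matrix'] (min_width=6, slack=5)
Total lines: 13

Answer: 13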